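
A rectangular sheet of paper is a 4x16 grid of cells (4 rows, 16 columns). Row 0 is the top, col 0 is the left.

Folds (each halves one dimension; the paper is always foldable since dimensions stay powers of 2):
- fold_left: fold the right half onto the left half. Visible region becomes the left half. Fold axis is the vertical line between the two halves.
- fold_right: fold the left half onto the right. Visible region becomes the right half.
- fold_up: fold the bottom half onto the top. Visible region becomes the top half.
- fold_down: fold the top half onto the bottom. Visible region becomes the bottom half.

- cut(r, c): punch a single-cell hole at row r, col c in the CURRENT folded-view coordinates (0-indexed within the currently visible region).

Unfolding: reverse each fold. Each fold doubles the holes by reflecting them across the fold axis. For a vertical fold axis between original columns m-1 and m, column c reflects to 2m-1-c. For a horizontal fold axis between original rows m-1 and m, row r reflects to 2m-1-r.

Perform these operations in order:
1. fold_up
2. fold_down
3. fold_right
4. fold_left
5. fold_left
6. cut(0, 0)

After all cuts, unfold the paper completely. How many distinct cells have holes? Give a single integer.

Answer: 32

Derivation:
Op 1 fold_up: fold axis h@2; visible region now rows[0,2) x cols[0,16) = 2x16
Op 2 fold_down: fold axis h@1; visible region now rows[1,2) x cols[0,16) = 1x16
Op 3 fold_right: fold axis v@8; visible region now rows[1,2) x cols[8,16) = 1x8
Op 4 fold_left: fold axis v@12; visible region now rows[1,2) x cols[8,12) = 1x4
Op 5 fold_left: fold axis v@10; visible region now rows[1,2) x cols[8,10) = 1x2
Op 6 cut(0, 0): punch at orig (1,8); cuts so far [(1, 8)]; region rows[1,2) x cols[8,10) = 1x2
Unfold 1 (reflect across v@10): 2 holes -> [(1, 8), (1, 11)]
Unfold 2 (reflect across v@12): 4 holes -> [(1, 8), (1, 11), (1, 12), (1, 15)]
Unfold 3 (reflect across v@8): 8 holes -> [(1, 0), (1, 3), (1, 4), (1, 7), (1, 8), (1, 11), (1, 12), (1, 15)]
Unfold 4 (reflect across h@1): 16 holes -> [(0, 0), (0, 3), (0, 4), (0, 7), (0, 8), (0, 11), (0, 12), (0, 15), (1, 0), (1, 3), (1, 4), (1, 7), (1, 8), (1, 11), (1, 12), (1, 15)]
Unfold 5 (reflect across h@2): 32 holes -> [(0, 0), (0, 3), (0, 4), (0, 7), (0, 8), (0, 11), (0, 12), (0, 15), (1, 0), (1, 3), (1, 4), (1, 7), (1, 8), (1, 11), (1, 12), (1, 15), (2, 0), (2, 3), (2, 4), (2, 7), (2, 8), (2, 11), (2, 12), (2, 15), (3, 0), (3, 3), (3, 4), (3, 7), (3, 8), (3, 11), (3, 12), (3, 15)]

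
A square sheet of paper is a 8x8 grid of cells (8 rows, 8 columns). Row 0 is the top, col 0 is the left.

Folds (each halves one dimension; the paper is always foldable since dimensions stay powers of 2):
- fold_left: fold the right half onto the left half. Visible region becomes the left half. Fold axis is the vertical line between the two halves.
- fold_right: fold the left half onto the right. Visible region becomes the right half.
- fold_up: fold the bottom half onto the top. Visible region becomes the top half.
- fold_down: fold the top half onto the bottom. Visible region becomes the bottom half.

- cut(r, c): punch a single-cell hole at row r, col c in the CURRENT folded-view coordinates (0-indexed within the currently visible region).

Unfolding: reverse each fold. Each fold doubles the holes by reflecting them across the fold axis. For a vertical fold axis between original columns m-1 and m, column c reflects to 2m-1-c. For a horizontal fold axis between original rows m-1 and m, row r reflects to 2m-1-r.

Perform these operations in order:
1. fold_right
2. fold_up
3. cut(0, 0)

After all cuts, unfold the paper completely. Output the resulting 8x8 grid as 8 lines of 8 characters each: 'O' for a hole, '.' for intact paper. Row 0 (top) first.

Answer: ...OO...
........
........
........
........
........
........
...OO...

Derivation:
Op 1 fold_right: fold axis v@4; visible region now rows[0,8) x cols[4,8) = 8x4
Op 2 fold_up: fold axis h@4; visible region now rows[0,4) x cols[4,8) = 4x4
Op 3 cut(0, 0): punch at orig (0,4); cuts so far [(0, 4)]; region rows[0,4) x cols[4,8) = 4x4
Unfold 1 (reflect across h@4): 2 holes -> [(0, 4), (7, 4)]
Unfold 2 (reflect across v@4): 4 holes -> [(0, 3), (0, 4), (7, 3), (7, 4)]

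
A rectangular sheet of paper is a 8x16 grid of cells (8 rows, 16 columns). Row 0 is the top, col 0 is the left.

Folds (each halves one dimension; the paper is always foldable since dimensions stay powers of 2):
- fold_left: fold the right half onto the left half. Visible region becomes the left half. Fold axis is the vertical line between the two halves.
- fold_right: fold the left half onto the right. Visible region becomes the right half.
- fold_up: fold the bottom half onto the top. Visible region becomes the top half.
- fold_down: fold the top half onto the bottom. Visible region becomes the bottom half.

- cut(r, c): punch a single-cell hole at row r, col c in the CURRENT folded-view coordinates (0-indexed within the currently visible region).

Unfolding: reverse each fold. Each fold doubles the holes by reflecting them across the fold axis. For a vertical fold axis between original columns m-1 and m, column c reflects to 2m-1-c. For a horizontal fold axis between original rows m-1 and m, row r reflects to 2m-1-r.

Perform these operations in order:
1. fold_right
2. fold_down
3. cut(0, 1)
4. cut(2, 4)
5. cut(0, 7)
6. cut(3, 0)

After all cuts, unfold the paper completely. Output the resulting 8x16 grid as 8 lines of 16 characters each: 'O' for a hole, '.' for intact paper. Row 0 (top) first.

Op 1 fold_right: fold axis v@8; visible region now rows[0,8) x cols[8,16) = 8x8
Op 2 fold_down: fold axis h@4; visible region now rows[4,8) x cols[8,16) = 4x8
Op 3 cut(0, 1): punch at orig (4,9); cuts so far [(4, 9)]; region rows[4,8) x cols[8,16) = 4x8
Op 4 cut(2, 4): punch at orig (6,12); cuts so far [(4, 9), (6, 12)]; region rows[4,8) x cols[8,16) = 4x8
Op 5 cut(0, 7): punch at orig (4,15); cuts so far [(4, 9), (4, 15), (6, 12)]; region rows[4,8) x cols[8,16) = 4x8
Op 6 cut(3, 0): punch at orig (7,8); cuts so far [(4, 9), (4, 15), (6, 12), (7, 8)]; region rows[4,8) x cols[8,16) = 4x8
Unfold 1 (reflect across h@4): 8 holes -> [(0, 8), (1, 12), (3, 9), (3, 15), (4, 9), (4, 15), (6, 12), (7, 8)]
Unfold 2 (reflect across v@8): 16 holes -> [(0, 7), (0, 8), (1, 3), (1, 12), (3, 0), (3, 6), (3, 9), (3, 15), (4, 0), (4, 6), (4, 9), (4, 15), (6, 3), (6, 12), (7, 7), (7, 8)]

Answer: .......OO.......
...O........O...
................
O.....O..O.....O
O.....O..O.....O
................
...O........O...
.......OO.......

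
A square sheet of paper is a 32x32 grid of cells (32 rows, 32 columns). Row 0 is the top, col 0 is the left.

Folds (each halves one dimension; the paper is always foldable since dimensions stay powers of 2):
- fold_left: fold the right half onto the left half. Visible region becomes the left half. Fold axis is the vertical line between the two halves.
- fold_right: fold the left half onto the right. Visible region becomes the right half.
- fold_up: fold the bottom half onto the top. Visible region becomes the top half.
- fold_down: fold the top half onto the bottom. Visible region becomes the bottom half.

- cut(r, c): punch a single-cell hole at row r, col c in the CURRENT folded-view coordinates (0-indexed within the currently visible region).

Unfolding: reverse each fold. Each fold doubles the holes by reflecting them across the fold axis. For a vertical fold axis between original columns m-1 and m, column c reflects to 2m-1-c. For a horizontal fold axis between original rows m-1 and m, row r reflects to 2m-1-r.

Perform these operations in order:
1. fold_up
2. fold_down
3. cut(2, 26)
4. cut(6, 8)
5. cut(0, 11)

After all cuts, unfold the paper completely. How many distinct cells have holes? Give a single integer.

Answer: 12

Derivation:
Op 1 fold_up: fold axis h@16; visible region now rows[0,16) x cols[0,32) = 16x32
Op 2 fold_down: fold axis h@8; visible region now rows[8,16) x cols[0,32) = 8x32
Op 3 cut(2, 26): punch at orig (10,26); cuts so far [(10, 26)]; region rows[8,16) x cols[0,32) = 8x32
Op 4 cut(6, 8): punch at orig (14,8); cuts so far [(10, 26), (14, 8)]; region rows[8,16) x cols[0,32) = 8x32
Op 5 cut(0, 11): punch at orig (8,11); cuts so far [(8, 11), (10, 26), (14, 8)]; region rows[8,16) x cols[0,32) = 8x32
Unfold 1 (reflect across h@8): 6 holes -> [(1, 8), (5, 26), (7, 11), (8, 11), (10, 26), (14, 8)]
Unfold 2 (reflect across h@16): 12 holes -> [(1, 8), (5, 26), (7, 11), (8, 11), (10, 26), (14, 8), (17, 8), (21, 26), (23, 11), (24, 11), (26, 26), (30, 8)]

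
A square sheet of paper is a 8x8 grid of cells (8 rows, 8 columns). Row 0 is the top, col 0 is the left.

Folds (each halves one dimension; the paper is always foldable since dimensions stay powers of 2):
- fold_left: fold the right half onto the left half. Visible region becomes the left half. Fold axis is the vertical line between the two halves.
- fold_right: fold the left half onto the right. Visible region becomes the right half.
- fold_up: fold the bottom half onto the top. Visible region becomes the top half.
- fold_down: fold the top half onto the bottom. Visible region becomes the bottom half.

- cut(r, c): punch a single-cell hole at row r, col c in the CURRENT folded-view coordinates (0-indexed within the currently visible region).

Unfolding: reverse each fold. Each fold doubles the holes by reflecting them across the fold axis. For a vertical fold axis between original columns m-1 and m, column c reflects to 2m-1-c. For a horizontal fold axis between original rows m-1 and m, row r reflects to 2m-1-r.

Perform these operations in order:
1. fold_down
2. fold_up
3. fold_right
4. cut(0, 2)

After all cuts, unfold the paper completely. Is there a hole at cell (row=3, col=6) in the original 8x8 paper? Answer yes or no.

Op 1 fold_down: fold axis h@4; visible region now rows[4,8) x cols[0,8) = 4x8
Op 2 fold_up: fold axis h@6; visible region now rows[4,6) x cols[0,8) = 2x8
Op 3 fold_right: fold axis v@4; visible region now rows[4,6) x cols[4,8) = 2x4
Op 4 cut(0, 2): punch at orig (4,6); cuts so far [(4, 6)]; region rows[4,6) x cols[4,8) = 2x4
Unfold 1 (reflect across v@4): 2 holes -> [(4, 1), (4, 6)]
Unfold 2 (reflect across h@6): 4 holes -> [(4, 1), (4, 6), (7, 1), (7, 6)]
Unfold 3 (reflect across h@4): 8 holes -> [(0, 1), (0, 6), (3, 1), (3, 6), (4, 1), (4, 6), (7, 1), (7, 6)]
Holes: [(0, 1), (0, 6), (3, 1), (3, 6), (4, 1), (4, 6), (7, 1), (7, 6)]

Answer: yes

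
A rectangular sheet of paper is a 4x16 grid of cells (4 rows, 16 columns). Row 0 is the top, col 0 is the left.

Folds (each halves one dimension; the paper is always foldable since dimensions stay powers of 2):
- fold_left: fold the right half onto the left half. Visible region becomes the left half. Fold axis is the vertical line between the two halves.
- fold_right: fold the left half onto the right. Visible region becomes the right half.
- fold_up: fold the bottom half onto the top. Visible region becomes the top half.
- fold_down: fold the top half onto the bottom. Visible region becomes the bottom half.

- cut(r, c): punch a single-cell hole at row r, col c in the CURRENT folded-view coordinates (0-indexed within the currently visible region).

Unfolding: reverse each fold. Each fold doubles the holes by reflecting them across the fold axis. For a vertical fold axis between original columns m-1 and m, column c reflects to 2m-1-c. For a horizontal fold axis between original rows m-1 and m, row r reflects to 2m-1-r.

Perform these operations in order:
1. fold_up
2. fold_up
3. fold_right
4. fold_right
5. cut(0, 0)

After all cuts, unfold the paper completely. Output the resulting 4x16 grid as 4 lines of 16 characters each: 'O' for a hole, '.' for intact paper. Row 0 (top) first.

Answer: ...OO......OO...
...OO......OO...
...OO......OO...
...OO......OO...

Derivation:
Op 1 fold_up: fold axis h@2; visible region now rows[0,2) x cols[0,16) = 2x16
Op 2 fold_up: fold axis h@1; visible region now rows[0,1) x cols[0,16) = 1x16
Op 3 fold_right: fold axis v@8; visible region now rows[0,1) x cols[8,16) = 1x8
Op 4 fold_right: fold axis v@12; visible region now rows[0,1) x cols[12,16) = 1x4
Op 5 cut(0, 0): punch at orig (0,12); cuts so far [(0, 12)]; region rows[0,1) x cols[12,16) = 1x4
Unfold 1 (reflect across v@12): 2 holes -> [(0, 11), (0, 12)]
Unfold 2 (reflect across v@8): 4 holes -> [(0, 3), (0, 4), (0, 11), (0, 12)]
Unfold 3 (reflect across h@1): 8 holes -> [(0, 3), (0, 4), (0, 11), (0, 12), (1, 3), (1, 4), (1, 11), (1, 12)]
Unfold 4 (reflect across h@2): 16 holes -> [(0, 3), (0, 4), (0, 11), (0, 12), (1, 3), (1, 4), (1, 11), (1, 12), (2, 3), (2, 4), (2, 11), (2, 12), (3, 3), (3, 4), (3, 11), (3, 12)]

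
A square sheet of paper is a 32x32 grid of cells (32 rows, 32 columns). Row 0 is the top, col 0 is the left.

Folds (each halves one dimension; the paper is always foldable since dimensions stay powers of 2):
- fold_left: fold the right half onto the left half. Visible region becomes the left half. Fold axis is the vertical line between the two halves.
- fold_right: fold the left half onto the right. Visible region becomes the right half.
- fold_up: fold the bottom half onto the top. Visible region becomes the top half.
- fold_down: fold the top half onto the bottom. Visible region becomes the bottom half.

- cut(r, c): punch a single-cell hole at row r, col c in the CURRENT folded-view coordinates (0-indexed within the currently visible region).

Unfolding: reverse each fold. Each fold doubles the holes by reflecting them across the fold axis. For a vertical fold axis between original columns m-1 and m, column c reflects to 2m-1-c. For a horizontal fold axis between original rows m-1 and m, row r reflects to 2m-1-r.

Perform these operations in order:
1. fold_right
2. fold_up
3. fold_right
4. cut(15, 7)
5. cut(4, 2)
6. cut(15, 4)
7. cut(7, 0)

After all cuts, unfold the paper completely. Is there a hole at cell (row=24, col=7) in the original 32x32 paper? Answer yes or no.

Answer: yes

Derivation:
Op 1 fold_right: fold axis v@16; visible region now rows[0,32) x cols[16,32) = 32x16
Op 2 fold_up: fold axis h@16; visible region now rows[0,16) x cols[16,32) = 16x16
Op 3 fold_right: fold axis v@24; visible region now rows[0,16) x cols[24,32) = 16x8
Op 4 cut(15, 7): punch at orig (15,31); cuts so far [(15, 31)]; region rows[0,16) x cols[24,32) = 16x8
Op 5 cut(4, 2): punch at orig (4,26); cuts so far [(4, 26), (15, 31)]; region rows[0,16) x cols[24,32) = 16x8
Op 6 cut(15, 4): punch at orig (15,28); cuts so far [(4, 26), (15, 28), (15, 31)]; region rows[0,16) x cols[24,32) = 16x8
Op 7 cut(7, 0): punch at orig (7,24); cuts so far [(4, 26), (7, 24), (15, 28), (15, 31)]; region rows[0,16) x cols[24,32) = 16x8
Unfold 1 (reflect across v@24): 8 holes -> [(4, 21), (4, 26), (7, 23), (7, 24), (15, 16), (15, 19), (15, 28), (15, 31)]
Unfold 2 (reflect across h@16): 16 holes -> [(4, 21), (4, 26), (7, 23), (7, 24), (15, 16), (15, 19), (15, 28), (15, 31), (16, 16), (16, 19), (16, 28), (16, 31), (24, 23), (24, 24), (27, 21), (27, 26)]
Unfold 3 (reflect across v@16): 32 holes -> [(4, 5), (4, 10), (4, 21), (4, 26), (7, 7), (7, 8), (7, 23), (7, 24), (15, 0), (15, 3), (15, 12), (15, 15), (15, 16), (15, 19), (15, 28), (15, 31), (16, 0), (16, 3), (16, 12), (16, 15), (16, 16), (16, 19), (16, 28), (16, 31), (24, 7), (24, 8), (24, 23), (24, 24), (27, 5), (27, 10), (27, 21), (27, 26)]
Holes: [(4, 5), (4, 10), (4, 21), (4, 26), (7, 7), (7, 8), (7, 23), (7, 24), (15, 0), (15, 3), (15, 12), (15, 15), (15, 16), (15, 19), (15, 28), (15, 31), (16, 0), (16, 3), (16, 12), (16, 15), (16, 16), (16, 19), (16, 28), (16, 31), (24, 7), (24, 8), (24, 23), (24, 24), (27, 5), (27, 10), (27, 21), (27, 26)]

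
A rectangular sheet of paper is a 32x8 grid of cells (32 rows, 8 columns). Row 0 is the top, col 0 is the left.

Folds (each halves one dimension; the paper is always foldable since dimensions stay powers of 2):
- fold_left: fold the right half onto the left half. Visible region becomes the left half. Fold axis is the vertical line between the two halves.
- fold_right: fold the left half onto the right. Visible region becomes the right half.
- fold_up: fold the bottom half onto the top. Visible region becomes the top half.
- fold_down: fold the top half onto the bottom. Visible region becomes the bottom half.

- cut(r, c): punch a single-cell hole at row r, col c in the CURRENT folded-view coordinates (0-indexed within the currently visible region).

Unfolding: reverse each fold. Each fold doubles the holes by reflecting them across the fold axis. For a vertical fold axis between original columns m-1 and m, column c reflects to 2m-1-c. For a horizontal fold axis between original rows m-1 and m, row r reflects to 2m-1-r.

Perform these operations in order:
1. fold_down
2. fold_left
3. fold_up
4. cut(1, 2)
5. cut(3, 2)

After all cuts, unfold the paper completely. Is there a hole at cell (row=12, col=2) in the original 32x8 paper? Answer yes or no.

Op 1 fold_down: fold axis h@16; visible region now rows[16,32) x cols[0,8) = 16x8
Op 2 fold_left: fold axis v@4; visible region now rows[16,32) x cols[0,4) = 16x4
Op 3 fold_up: fold axis h@24; visible region now rows[16,24) x cols[0,4) = 8x4
Op 4 cut(1, 2): punch at orig (17,2); cuts so far [(17, 2)]; region rows[16,24) x cols[0,4) = 8x4
Op 5 cut(3, 2): punch at orig (19,2); cuts so far [(17, 2), (19, 2)]; region rows[16,24) x cols[0,4) = 8x4
Unfold 1 (reflect across h@24): 4 holes -> [(17, 2), (19, 2), (28, 2), (30, 2)]
Unfold 2 (reflect across v@4): 8 holes -> [(17, 2), (17, 5), (19, 2), (19, 5), (28, 2), (28, 5), (30, 2), (30, 5)]
Unfold 3 (reflect across h@16): 16 holes -> [(1, 2), (1, 5), (3, 2), (3, 5), (12, 2), (12, 5), (14, 2), (14, 5), (17, 2), (17, 5), (19, 2), (19, 5), (28, 2), (28, 5), (30, 2), (30, 5)]
Holes: [(1, 2), (1, 5), (3, 2), (3, 5), (12, 2), (12, 5), (14, 2), (14, 5), (17, 2), (17, 5), (19, 2), (19, 5), (28, 2), (28, 5), (30, 2), (30, 5)]

Answer: yes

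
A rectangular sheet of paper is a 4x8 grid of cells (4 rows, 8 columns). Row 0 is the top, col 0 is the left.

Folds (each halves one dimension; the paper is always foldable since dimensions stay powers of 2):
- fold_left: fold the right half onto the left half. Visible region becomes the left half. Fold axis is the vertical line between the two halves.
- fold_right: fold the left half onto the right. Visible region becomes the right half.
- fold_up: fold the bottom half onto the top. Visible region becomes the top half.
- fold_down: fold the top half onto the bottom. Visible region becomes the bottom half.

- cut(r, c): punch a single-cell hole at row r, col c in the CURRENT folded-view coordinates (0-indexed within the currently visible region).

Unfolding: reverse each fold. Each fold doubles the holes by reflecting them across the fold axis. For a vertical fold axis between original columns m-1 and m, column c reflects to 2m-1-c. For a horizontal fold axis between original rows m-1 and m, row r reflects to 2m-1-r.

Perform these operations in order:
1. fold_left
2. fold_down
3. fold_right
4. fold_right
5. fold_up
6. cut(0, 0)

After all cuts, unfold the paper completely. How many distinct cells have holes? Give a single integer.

Op 1 fold_left: fold axis v@4; visible region now rows[0,4) x cols[0,4) = 4x4
Op 2 fold_down: fold axis h@2; visible region now rows[2,4) x cols[0,4) = 2x4
Op 3 fold_right: fold axis v@2; visible region now rows[2,4) x cols[2,4) = 2x2
Op 4 fold_right: fold axis v@3; visible region now rows[2,4) x cols[3,4) = 2x1
Op 5 fold_up: fold axis h@3; visible region now rows[2,3) x cols[3,4) = 1x1
Op 6 cut(0, 0): punch at orig (2,3); cuts so far [(2, 3)]; region rows[2,3) x cols[3,4) = 1x1
Unfold 1 (reflect across h@3): 2 holes -> [(2, 3), (3, 3)]
Unfold 2 (reflect across v@3): 4 holes -> [(2, 2), (2, 3), (3, 2), (3, 3)]
Unfold 3 (reflect across v@2): 8 holes -> [(2, 0), (2, 1), (2, 2), (2, 3), (3, 0), (3, 1), (3, 2), (3, 3)]
Unfold 4 (reflect across h@2): 16 holes -> [(0, 0), (0, 1), (0, 2), (0, 3), (1, 0), (1, 1), (1, 2), (1, 3), (2, 0), (2, 1), (2, 2), (2, 3), (3, 0), (3, 1), (3, 2), (3, 3)]
Unfold 5 (reflect across v@4): 32 holes -> [(0, 0), (0, 1), (0, 2), (0, 3), (0, 4), (0, 5), (0, 6), (0, 7), (1, 0), (1, 1), (1, 2), (1, 3), (1, 4), (1, 5), (1, 6), (1, 7), (2, 0), (2, 1), (2, 2), (2, 3), (2, 4), (2, 5), (2, 6), (2, 7), (3, 0), (3, 1), (3, 2), (3, 3), (3, 4), (3, 5), (3, 6), (3, 7)]

Answer: 32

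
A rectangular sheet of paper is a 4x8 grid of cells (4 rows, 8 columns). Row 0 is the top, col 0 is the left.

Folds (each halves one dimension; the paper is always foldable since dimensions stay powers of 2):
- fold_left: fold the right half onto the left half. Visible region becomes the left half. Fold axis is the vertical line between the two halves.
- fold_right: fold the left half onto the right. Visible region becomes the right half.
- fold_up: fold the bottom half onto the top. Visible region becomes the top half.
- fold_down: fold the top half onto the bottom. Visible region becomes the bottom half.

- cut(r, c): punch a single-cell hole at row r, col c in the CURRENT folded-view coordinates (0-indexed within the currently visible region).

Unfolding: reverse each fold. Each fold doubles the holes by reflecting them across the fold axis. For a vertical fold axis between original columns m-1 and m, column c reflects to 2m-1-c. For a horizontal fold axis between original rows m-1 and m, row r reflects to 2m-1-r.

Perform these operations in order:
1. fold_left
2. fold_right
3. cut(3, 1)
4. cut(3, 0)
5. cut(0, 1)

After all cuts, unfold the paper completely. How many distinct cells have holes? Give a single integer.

Op 1 fold_left: fold axis v@4; visible region now rows[0,4) x cols[0,4) = 4x4
Op 2 fold_right: fold axis v@2; visible region now rows[0,4) x cols[2,4) = 4x2
Op 3 cut(3, 1): punch at orig (3,3); cuts so far [(3, 3)]; region rows[0,4) x cols[2,4) = 4x2
Op 4 cut(3, 0): punch at orig (3,2); cuts so far [(3, 2), (3, 3)]; region rows[0,4) x cols[2,4) = 4x2
Op 5 cut(0, 1): punch at orig (0,3); cuts so far [(0, 3), (3, 2), (3, 3)]; region rows[0,4) x cols[2,4) = 4x2
Unfold 1 (reflect across v@2): 6 holes -> [(0, 0), (0, 3), (3, 0), (3, 1), (3, 2), (3, 3)]
Unfold 2 (reflect across v@4): 12 holes -> [(0, 0), (0, 3), (0, 4), (0, 7), (3, 0), (3, 1), (3, 2), (3, 3), (3, 4), (3, 5), (3, 6), (3, 7)]

Answer: 12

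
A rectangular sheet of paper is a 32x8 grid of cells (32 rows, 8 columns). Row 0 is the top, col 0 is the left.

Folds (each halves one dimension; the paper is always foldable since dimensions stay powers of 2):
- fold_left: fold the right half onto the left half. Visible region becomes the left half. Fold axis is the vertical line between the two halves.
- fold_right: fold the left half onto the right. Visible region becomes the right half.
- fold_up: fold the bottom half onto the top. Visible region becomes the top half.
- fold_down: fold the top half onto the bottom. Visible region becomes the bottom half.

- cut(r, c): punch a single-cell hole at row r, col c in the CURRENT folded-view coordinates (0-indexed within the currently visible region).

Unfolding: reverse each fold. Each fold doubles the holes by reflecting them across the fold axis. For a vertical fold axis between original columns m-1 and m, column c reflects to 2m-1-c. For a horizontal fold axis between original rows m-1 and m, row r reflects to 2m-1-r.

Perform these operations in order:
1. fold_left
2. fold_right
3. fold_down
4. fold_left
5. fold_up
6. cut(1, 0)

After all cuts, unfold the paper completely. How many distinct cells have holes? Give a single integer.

Op 1 fold_left: fold axis v@4; visible region now rows[0,32) x cols[0,4) = 32x4
Op 2 fold_right: fold axis v@2; visible region now rows[0,32) x cols[2,4) = 32x2
Op 3 fold_down: fold axis h@16; visible region now rows[16,32) x cols[2,4) = 16x2
Op 4 fold_left: fold axis v@3; visible region now rows[16,32) x cols[2,3) = 16x1
Op 5 fold_up: fold axis h@24; visible region now rows[16,24) x cols[2,3) = 8x1
Op 6 cut(1, 0): punch at orig (17,2); cuts so far [(17, 2)]; region rows[16,24) x cols[2,3) = 8x1
Unfold 1 (reflect across h@24): 2 holes -> [(17, 2), (30, 2)]
Unfold 2 (reflect across v@3): 4 holes -> [(17, 2), (17, 3), (30, 2), (30, 3)]
Unfold 3 (reflect across h@16): 8 holes -> [(1, 2), (1, 3), (14, 2), (14, 3), (17, 2), (17, 3), (30, 2), (30, 3)]
Unfold 4 (reflect across v@2): 16 holes -> [(1, 0), (1, 1), (1, 2), (1, 3), (14, 0), (14, 1), (14, 2), (14, 3), (17, 0), (17, 1), (17, 2), (17, 3), (30, 0), (30, 1), (30, 2), (30, 3)]
Unfold 5 (reflect across v@4): 32 holes -> [(1, 0), (1, 1), (1, 2), (1, 3), (1, 4), (1, 5), (1, 6), (1, 7), (14, 0), (14, 1), (14, 2), (14, 3), (14, 4), (14, 5), (14, 6), (14, 7), (17, 0), (17, 1), (17, 2), (17, 3), (17, 4), (17, 5), (17, 6), (17, 7), (30, 0), (30, 1), (30, 2), (30, 3), (30, 4), (30, 5), (30, 6), (30, 7)]

Answer: 32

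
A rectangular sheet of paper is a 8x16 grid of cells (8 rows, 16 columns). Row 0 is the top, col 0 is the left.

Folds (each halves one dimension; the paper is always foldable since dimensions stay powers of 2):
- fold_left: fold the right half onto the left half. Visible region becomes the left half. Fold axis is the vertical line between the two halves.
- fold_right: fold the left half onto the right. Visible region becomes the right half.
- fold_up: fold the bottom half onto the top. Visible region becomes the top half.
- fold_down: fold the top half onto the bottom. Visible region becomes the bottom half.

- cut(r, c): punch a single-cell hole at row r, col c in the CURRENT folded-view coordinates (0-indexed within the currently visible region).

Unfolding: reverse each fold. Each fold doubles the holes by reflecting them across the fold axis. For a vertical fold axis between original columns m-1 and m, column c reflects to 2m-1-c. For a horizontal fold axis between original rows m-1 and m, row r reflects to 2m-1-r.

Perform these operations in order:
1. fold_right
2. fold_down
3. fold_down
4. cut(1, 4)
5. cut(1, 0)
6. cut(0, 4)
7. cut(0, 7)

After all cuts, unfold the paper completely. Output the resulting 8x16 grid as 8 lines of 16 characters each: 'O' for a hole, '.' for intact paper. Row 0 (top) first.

Answer: ...O...OO...O...
O..O........O..O
O..O........O..O
...O...OO...O...
...O...OO...O...
O..O........O..O
O..O........O..O
...O...OO...O...

Derivation:
Op 1 fold_right: fold axis v@8; visible region now rows[0,8) x cols[8,16) = 8x8
Op 2 fold_down: fold axis h@4; visible region now rows[4,8) x cols[8,16) = 4x8
Op 3 fold_down: fold axis h@6; visible region now rows[6,8) x cols[8,16) = 2x8
Op 4 cut(1, 4): punch at orig (7,12); cuts so far [(7, 12)]; region rows[6,8) x cols[8,16) = 2x8
Op 5 cut(1, 0): punch at orig (7,8); cuts so far [(7, 8), (7, 12)]; region rows[6,8) x cols[8,16) = 2x8
Op 6 cut(0, 4): punch at orig (6,12); cuts so far [(6, 12), (7, 8), (7, 12)]; region rows[6,8) x cols[8,16) = 2x8
Op 7 cut(0, 7): punch at orig (6,15); cuts so far [(6, 12), (6, 15), (7, 8), (7, 12)]; region rows[6,8) x cols[8,16) = 2x8
Unfold 1 (reflect across h@6): 8 holes -> [(4, 8), (4, 12), (5, 12), (5, 15), (6, 12), (6, 15), (7, 8), (7, 12)]
Unfold 2 (reflect across h@4): 16 holes -> [(0, 8), (0, 12), (1, 12), (1, 15), (2, 12), (2, 15), (3, 8), (3, 12), (4, 8), (4, 12), (5, 12), (5, 15), (6, 12), (6, 15), (7, 8), (7, 12)]
Unfold 3 (reflect across v@8): 32 holes -> [(0, 3), (0, 7), (0, 8), (0, 12), (1, 0), (1, 3), (1, 12), (1, 15), (2, 0), (2, 3), (2, 12), (2, 15), (3, 3), (3, 7), (3, 8), (3, 12), (4, 3), (4, 7), (4, 8), (4, 12), (5, 0), (5, 3), (5, 12), (5, 15), (6, 0), (6, 3), (6, 12), (6, 15), (7, 3), (7, 7), (7, 8), (7, 12)]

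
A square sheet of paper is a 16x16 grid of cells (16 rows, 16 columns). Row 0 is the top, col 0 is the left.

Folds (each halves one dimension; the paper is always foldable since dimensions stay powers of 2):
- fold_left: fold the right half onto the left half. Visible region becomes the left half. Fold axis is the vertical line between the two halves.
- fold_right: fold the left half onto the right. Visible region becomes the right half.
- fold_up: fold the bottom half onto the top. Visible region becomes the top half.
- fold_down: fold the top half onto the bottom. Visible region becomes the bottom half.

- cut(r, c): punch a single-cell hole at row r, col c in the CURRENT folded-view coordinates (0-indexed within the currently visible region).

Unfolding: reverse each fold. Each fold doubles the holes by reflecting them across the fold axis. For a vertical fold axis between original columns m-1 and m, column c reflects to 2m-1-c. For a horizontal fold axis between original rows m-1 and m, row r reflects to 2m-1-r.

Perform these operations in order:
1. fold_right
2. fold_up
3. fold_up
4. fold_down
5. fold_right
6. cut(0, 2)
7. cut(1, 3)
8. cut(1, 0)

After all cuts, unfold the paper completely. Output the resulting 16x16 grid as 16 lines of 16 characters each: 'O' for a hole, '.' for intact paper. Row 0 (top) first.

Op 1 fold_right: fold axis v@8; visible region now rows[0,16) x cols[8,16) = 16x8
Op 2 fold_up: fold axis h@8; visible region now rows[0,8) x cols[8,16) = 8x8
Op 3 fold_up: fold axis h@4; visible region now rows[0,4) x cols[8,16) = 4x8
Op 4 fold_down: fold axis h@2; visible region now rows[2,4) x cols[8,16) = 2x8
Op 5 fold_right: fold axis v@12; visible region now rows[2,4) x cols[12,16) = 2x4
Op 6 cut(0, 2): punch at orig (2,14); cuts so far [(2, 14)]; region rows[2,4) x cols[12,16) = 2x4
Op 7 cut(1, 3): punch at orig (3,15); cuts so far [(2, 14), (3, 15)]; region rows[2,4) x cols[12,16) = 2x4
Op 8 cut(1, 0): punch at orig (3,12); cuts so far [(2, 14), (3, 12), (3, 15)]; region rows[2,4) x cols[12,16) = 2x4
Unfold 1 (reflect across v@12): 6 holes -> [(2, 9), (2, 14), (3, 8), (3, 11), (3, 12), (3, 15)]
Unfold 2 (reflect across h@2): 12 holes -> [(0, 8), (0, 11), (0, 12), (0, 15), (1, 9), (1, 14), (2, 9), (2, 14), (3, 8), (3, 11), (3, 12), (3, 15)]
Unfold 3 (reflect across h@4): 24 holes -> [(0, 8), (0, 11), (0, 12), (0, 15), (1, 9), (1, 14), (2, 9), (2, 14), (3, 8), (3, 11), (3, 12), (3, 15), (4, 8), (4, 11), (4, 12), (4, 15), (5, 9), (5, 14), (6, 9), (6, 14), (7, 8), (7, 11), (7, 12), (7, 15)]
Unfold 4 (reflect across h@8): 48 holes -> [(0, 8), (0, 11), (0, 12), (0, 15), (1, 9), (1, 14), (2, 9), (2, 14), (3, 8), (3, 11), (3, 12), (3, 15), (4, 8), (4, 11), (4, 12), (4, 15), (5, 9), (5, 14), (6, 9), (6, 14), (7, 8), (7, 11), (7, 12), (7, 15), (8, 8), (8, 11), (8, 12), (8, 15), (9, 9), (9, 14), (10, 9), (10, 14), (11, 8), (11, 11), (11, 12), (11, 15), (12, 8), (12, 11), (12, 12), (12, 15), (13, 9), (13, 14), (14, 9), (14, 14), (15, 8), (15, 11), (15, 12), (15, 15)]
Unfold 5 (reflect across v@8): 96 holes -> [(0, 0), (0, 3), (0, 4), (0, 7), (0, 8), (0, 11), (0, 12), (0, 15), (1, 1), (1, 6), (1, 9), (1, 14), (2, 1), (2, 6), (2, 9), (2, 14), (3, 0), (3, 3), (3, 4), (3, 7), (3, 8), (3, 11), (3, 12), (3, 15), (4, 0), (4, 3), (4, 4), (4, 7), (4, 8), (4, 11), (4, 12), (4, 15), (5, 1), (5, 6), (5, 9), (5, 14), (6, 1), (6, 6), (6, 9), (6, 14), (7, 0), (7, 3), (7, 4), (7, 7), (7, 8), (7, 11), (7, 12), (7, 15), (8, 0), (8, 3), (8, 4), (8, 7), (8, 8), (8, 11), (8, 12), (8, 15), (9, 1), (9, 6), (9, 9), (9, 14), (10, 1), (10, 6), (10, 9), (10, 14), (11, 0), (11, 3), (11, 4), (11, 7), (11, 8), (11, 11), (11, 12), (11, 15), (12, 0), (12, 3), (12, 4), (12, 7), (12, 8), (12, 11), (12, 12), (12, 15), (13, 1), (13, 6), (13, 9), (13, 14), (14, 1), (14, 6), (14, 9), (14, 14), (15, 0), (15, 3), (15, 4), (15, 7), (15, 8), (15, 11), (15, 12), (15, 15)]

Answer: O..OO..OO..OO..O
.O....O..O....O.
.O....O..O....O.
O..OO..OO..OO..O
O..OO..OO..OO..O
.O....O..O....O.
.O....O..O....O.
O..OO..OO..OO..O
O..OO..OO..OO..O
.O....O..O....O.
.O....O..O....O.
O..OO..OO..OO..O
O..OO..OO..OO..O
.O....O..O....O.
.O....O..O....O.
O..OO..OO..OO..O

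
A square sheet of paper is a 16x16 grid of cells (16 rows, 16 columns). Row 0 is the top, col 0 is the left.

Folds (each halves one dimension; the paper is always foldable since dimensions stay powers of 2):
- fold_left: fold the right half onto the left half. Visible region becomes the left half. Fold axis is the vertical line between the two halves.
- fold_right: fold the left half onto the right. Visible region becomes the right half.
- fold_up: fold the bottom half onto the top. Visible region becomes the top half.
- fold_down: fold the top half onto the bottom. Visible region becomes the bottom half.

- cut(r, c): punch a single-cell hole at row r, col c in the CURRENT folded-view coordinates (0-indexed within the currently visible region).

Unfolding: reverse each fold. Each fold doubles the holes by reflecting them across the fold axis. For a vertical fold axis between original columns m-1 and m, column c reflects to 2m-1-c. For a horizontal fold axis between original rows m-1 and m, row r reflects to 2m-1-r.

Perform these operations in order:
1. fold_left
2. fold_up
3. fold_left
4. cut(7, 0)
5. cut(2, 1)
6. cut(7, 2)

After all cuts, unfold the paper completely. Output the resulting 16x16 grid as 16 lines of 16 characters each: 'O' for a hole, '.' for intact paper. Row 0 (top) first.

Op 1 fold_left: fold axis v@8; visible region now rows[0,16) x cols[0,8) = 16x8
Op 2 fold_up: fold axis h@8; visible region now rows[0,8) x cols[0,8) = 8x8
Op 3 fold_left: fold axis v@4; visible region now rows[0,8) x cols[0,4) = 8x4
Op 4 cut(7, 0): punch at orig (7,0); cuts so far [(7, 0)]; region rows[0,8) x cols[0,4) = 8x4
Op 5 cut(2, 1): punch at orig (2,1); cuts so far [(2, 1), (7, 0)]; region rows[0,8) x cols[0,4) = 8x4
Op 6 cut(7, 2): punch at orig (7,2); cuts so far [(2, 1), (7, 0), (7, 2)]; region rows[0,8) x cols[0,4) = 8x4
Unfold 1 (reflect across v@4): 6 holes -> [(2, 1), (2, 6), (7, 0), (7, 2), (7, 5), (7, 7)]
Unfold 2 (reflect across h@8): 12 holes -> [(2, 1), (2, 6), (7, 0), (7, 2), (7, 5), (7, 7), (8, 0), (8, 2), (8, 5), (8, 7), (13, 1), (13, 6)]
Unfold 3 (reflect across v@8): 24 holes -> [(2, 1), (2, 6), (2, 9), (2, 14), (7, 0), (7, 2), (7, 5), (7, 7), (7, 8), (7, 10), (7, 13), (7, 15), (8, 0), (8, 2), (8, 5), (8, 7), (8, 8), (8, 10), (8, 13), (8, 15), (13, 1), (13, 6), (13, 9), (13, 14)]

Answer: ................
................
.O....O..O....O.
................
................
................
................
O.O..O.OO.O..O.O
O.O..O.OO.O..O.O
................
................
................
................
.O....O..O....O.
................
................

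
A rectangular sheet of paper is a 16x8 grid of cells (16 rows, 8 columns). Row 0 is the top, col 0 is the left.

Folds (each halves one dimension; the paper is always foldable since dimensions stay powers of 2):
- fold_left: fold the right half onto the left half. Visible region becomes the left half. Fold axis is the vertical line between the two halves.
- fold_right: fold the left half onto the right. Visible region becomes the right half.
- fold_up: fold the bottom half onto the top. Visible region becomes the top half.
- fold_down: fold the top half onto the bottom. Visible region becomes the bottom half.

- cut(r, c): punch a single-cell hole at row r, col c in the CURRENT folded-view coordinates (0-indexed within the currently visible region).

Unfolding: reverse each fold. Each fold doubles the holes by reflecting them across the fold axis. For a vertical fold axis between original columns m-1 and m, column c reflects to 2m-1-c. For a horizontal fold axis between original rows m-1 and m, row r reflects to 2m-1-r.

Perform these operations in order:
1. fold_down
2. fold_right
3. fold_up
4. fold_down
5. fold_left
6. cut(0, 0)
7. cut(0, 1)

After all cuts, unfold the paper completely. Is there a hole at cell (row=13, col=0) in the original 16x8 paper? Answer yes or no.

Answer: yes

Derivation:
Op 1 fold_down: fold axis h@8; visible region now rows[8,16) x cols[0,8) = 8x8
Op 2 fold_right: fold axis v@4; visible region now rows[8,16) x cols[4,8) = 8x4
Op 3 fold_up: fold axis h@12; visible region now rows[8,12) x cols[4,8) = 4x4
Op 4 fold_down: fold axis h@10; visible region now rows[10,12) x cols[4,8) = 2x4
Op 5 fold_left: fold axis v@6; visible region now rows[10,12) x cols[4,6) = 2x2
Op 6 cut(0, 0): punch at orig (10,4); cuts so far [(10, 4)]; region rows[10,12) x cols[4,6) = 2x2
Op 7 cut(0, 1): punch at orig (10,5); cuts so far [(10, 4), (10, 5)]; region rows[10,12) x cols[4,6) = 2x2
Unfold 1 (reflect across v@6): 4 holes -> [(10, 4), (10, 5), (10, 6), (10, 7)]
Unfold 2 (reflect across h@10): 8 holes -> [(9, 4), (9, 5), (9, 6), (9, 7), (10, 4), (10, 5), (10, 6), (10, 7)]
Unfold 3 (reflect across h@12): 16 holes -> [(9, 4), (9, 5), (9, 6), (9, 7), (10, 4), (10, 5), (10, 6), (10, 7), (13, 4), (13, 5), (13, 6), (13, 7), (14, 4), (14, 5), (14, 6), (14, 7)]
Unfold 4 (reflect across v@4): 32 holes -> [(9, 0), (9, 1), (9, 2), (9, 3), (9, 4), (9, 5), (9, 6), (9, 7), (10, 0), (10, 1), (10, 2), (10, 3), (10, 4), (10, 5), (10, 6), (10, 7), (13, 0), (13, 1), (13, 2), (13, 3), (13, 4), (13, 5), (13, 6), (13, 7), (14, 0), (14, 1), (14, 2), (14, 3), (14, 4), (14, 5), (14, 6), (14, 7)]
Unfold 5 (reflect across h@8): 64 holes -> [(1, 0), (1, 1), (1, 2), (1, 3), (1, 4), (1, 5), (1, 6), (1, 7), (2, 0), (2, 1), (2, 2), (2, 3), (2, 4), (2, 5), (2, 6), (2, 7), (5, 0), (5, 1), (5, 2), (5, 3), (5, 4), (5, 5), (5, 6), (5, 7), (6, 0), (6, 1), (6, 2), (6, 3), (6, 4), (6, 5), (6, 6), (6, 7), (9, 0), (9, 1), (9, 2), (9, 3), (9, 4), (9, 5), (9, 6), (9, 7), (10, 0), (10, 1), (10, 2), (10, 3), (10, 4), (10, 5), (10, 6), (10, 7), (13, 0), (13, 1), (13, 2), (13, 3), (13, 4), (13, 5), (13, 6), (13, 7), (14, 0), (14, 1), (14, 2), (14, 3), (14, 4), (14, 5), (14, 6), (14, 7)]
Holes: [(1, 0), (1, 1), (1, 2), (1, 3), (1, 4), (1, 5), (1, 6), (1, 7), (2, 0), (2, 1), (2, 2), (2, 3), (2, 4), (2, 5), (2, 6), (2, 7), (5, 0), (5, 1), (5, 2), (5, 3), (5, 4), (5, 5), (5, 6), (5, 7), (6, 0), (6, 1), (6, 2), (6, 3), (6, 4), (6, 5), (6, 6), (6, 7), (9, 0), (9, 1), (9, 2), (9, 3), (9, 4), (9, 5), (9, 6), (9, 7), (10, 0), (10, 1), (10, 2), (10, 3), (10, 4), (10, 5), (10, 6), (10, 7), (13, 0), (13, 1), (13, 2), (13, 3), (13, 4), (13, 5), (13, 6), (13, 7), (14, 0), (14, 1), (14, 2), (14, 3), (14, 4), (14, 5), (14, 6), (14, 7)]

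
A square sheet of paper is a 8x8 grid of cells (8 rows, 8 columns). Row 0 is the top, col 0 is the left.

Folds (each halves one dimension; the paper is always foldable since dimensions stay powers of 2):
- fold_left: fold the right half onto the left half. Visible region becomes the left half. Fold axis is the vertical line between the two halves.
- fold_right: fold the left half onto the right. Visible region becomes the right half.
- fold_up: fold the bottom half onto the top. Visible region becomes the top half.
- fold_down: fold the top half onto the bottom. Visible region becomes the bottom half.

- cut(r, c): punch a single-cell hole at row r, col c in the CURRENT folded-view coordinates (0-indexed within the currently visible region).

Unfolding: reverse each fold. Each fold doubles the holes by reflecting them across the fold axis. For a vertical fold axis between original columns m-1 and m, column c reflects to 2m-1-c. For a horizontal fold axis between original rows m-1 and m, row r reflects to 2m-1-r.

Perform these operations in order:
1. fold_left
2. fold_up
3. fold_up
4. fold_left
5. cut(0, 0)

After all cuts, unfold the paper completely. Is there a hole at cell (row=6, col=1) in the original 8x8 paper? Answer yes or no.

Answer: no

Derivation:
Op 1 fold_left: fold axis v@4; visible region now rows[0,8) x cols[0,4) = 8x4
Op 2 fold_up: fold axis h@4; visible region now rows[0,4) x cols[0,4) = 4x4
Op 3 fold_up: fold axis h@2; visible region now rows[0,2) x cols[0,4) = 2x4
Op 4 fold_left: fold axis v@2; visible region now rows[0,2) x cols[0,2) = 2x2
Op 5 cut(0, 0): punch at orig (0,0); cuts so far [(0, 0)]; region rows[0,2) x cols[0,2) = 2x2
Unfold 1 (reflect across v@2): 2 holes -> [(0, 0), (0, 3)]
Unfold 2 (reflect across h@2): 4 holes -> [(0, 0), (0, 3), (3, 0), (3, 3)]
Unfold 3 (reflect across h@4): 8 holes -> [(0, 0), (0, 3), (3, 0), (3, 3), (4, 0), (4, 3), (7, 0), (7, 3)]
Unfold 4 (reflect across v@4): 16 holes -> [(0, 0), (0, 3), (0, 4), (0, 7), (3, 0), (3, 3), (3, 4), (3, 7), (4, 0), (4, 3), (4, 4), (4, 7), (7, 0), (7, 3), (7, 4), (7, 7)]
Holes: [(0, 0), (0, 3), (0, 4), (0, 7), (3, 0), (3, 3), (3, 4), (3, 7), (4, 0), (4, 3), (4, 4), (4, 7), (7, 0), (7, 3), (7, 4), (7, 7)]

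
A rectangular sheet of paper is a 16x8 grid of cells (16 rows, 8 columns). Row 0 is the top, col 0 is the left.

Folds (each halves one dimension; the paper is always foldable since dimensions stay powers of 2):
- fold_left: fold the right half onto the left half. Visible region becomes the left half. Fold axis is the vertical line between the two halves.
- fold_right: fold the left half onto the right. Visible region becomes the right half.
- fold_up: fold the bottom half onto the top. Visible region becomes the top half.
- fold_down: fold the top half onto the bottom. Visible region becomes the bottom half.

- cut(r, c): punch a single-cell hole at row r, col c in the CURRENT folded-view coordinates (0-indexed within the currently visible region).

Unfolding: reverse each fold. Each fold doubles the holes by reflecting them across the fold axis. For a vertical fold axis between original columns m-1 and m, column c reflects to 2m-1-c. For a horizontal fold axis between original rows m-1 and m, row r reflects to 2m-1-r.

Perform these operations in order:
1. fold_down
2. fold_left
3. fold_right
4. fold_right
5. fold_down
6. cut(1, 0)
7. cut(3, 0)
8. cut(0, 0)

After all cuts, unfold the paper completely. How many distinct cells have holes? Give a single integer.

Answer: 96

Derivation:
Op 1 fold_down: fold axis h@8; visible region now rows[8,16) x cols[0,8) = 8x8
Op 2 fold_left: fold axis v@4; visible region now rows[8,16) x cols[0,4) = 8x4
Op 3 fold_right: fold axis v@2; visible region now rows[8,16) x cols[2,4) = 8x2
Op 4 fold_right: fold axis v@3; visible region now rows[8,16) x cols[3,4) = 8x1
Op 5 fold_down: fold axis h@12; visible region now rows[12,16) x cols[3,4) = 4x1
Op 6 cut(1, 0): punch at orig (13,3); cuts so far [(13, 3)]; region rows[12,16) x cols[3,4) = 4x1
Op 7 cut(3, 0): punch at orig (15,3); cuts so far [(13, 3), (15, 3)]; region rows[12,16) x cols[3,4) = 4x1
Op 8 cut(0, 0): punch at orig (12,3); cuts so far [(12, 3), (13, 3), (15, 3)]; region rows[12,16) x cols[3,4) = 4x1
Unfold 1 (reflect across h@12): 6 holes -> [(8, 3), (10, 3), (11, 3), (12, 3), (13, 3), (15, 3)]
Unfold 2 (reflect across v@3): 12 holes -> [(8, 2), (8, 3), (10, 2), (10, 3), (11, 2), (11, 3), (12, 2), (12, 3), (13, 2), (13, 3), (15, 2), (15, 3)]
Unfold 3 (reflect across v@2): 24 holes -> [(8, 0), (8, 1), (8, 2), (8, 3), (10, 0), (10, 1), (10, 2), (10, 3), (11, 0), (11, 1), (11, 2), (11, 3), (12, 0), (12, 1), (12, 2), (12, 3), (13, 0), (13, 1), (13, 2), (13, 3), (15, 0), (15, 1), (15, 2), (15, 3)]
Unfold 4 (reflect across v@4): 48 holes -> [(8, 0), (8, 1), (8, 2), (8, 3), (8, 4), (8, 5), (8, 6), (8, 7), (10, 0), (10, 1), (10, 2), (10, 3), (10, 4), (10, 5), (10, 6), (10, 7), (11, 0), (11, 1), (11, 2), (11, 3), (11, 4), (11, 5), (11, 6), (11, 7), (12, 0), (12, 1), (12, 2), (12, 3), (12, 4), (12, 5), (12, 6), (12, 7), (13, 0), (13, 1), (13, 2), (13, 3), (13, 4), (13, 5), (13, 6), (13, 7), (15, 0), (15, 1), (15, 2), (15, 3), (15, 4), (15, 5), (15, 6), (15, 7)]
Unfold 5 (reflect across h@8): 96 holes -> [(0, 0), (0, 1), (0, 2), (0, 3), (0, 4), (0, 5), (0, 6), (0, 7), (2, 0), (2, 1), (2, 2), (2, 3), (2, 4), (2, 5), (2, 6), (2, 7), (3, 0), (3, 1), (3, 2), (3, 3), (3, 4), (3, 5), (3, 6), (3, 7), (4, 0), (4, 1), (4, 2), (4, 3), (4, 4), (4, 5), (4, 6), (4, 7), (5, 0), (5, 1), (5, 2), (5, 3), (5, 4), (5, 5), (5, 6), (5, 7), (7, 0), (7, 1), (7, 2), (7, 3), (7, 4), (7, 5), (7, 6), (7, 7), (8, 0), (8, 1), (8, 2), (8, 3), (8, 4), (8, 5), (8, 6), (8, 7), (10, 0), (10, 1), (10, 2), (10, 3), (10, 4), (10, 5), (10, 6), (10, 7), (11, 0), (11, 1), (11, 2), (11, 3), (11, 4), (11, 5), (11, 6), (11, 7), (12, 0), (12, 1), (12, 2), (12, 3), (12, 4), (12, 5), (12, 6), (12, 7), (13, 0), (13, 1), (13, 2), (13, 3), (13, 4), (13, 5), (13, 6), (13, 7), (15, 0), (15, 1), (15, 2), (15, 3), (15, 4), (15, 5), (15, 6), (15, 7)]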